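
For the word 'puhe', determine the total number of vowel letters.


Scanning each character of 'puhe':
  Position 1: 'p' -> consonant (running count: 0)
  Position 2: 'u' -> vowel (running count: 1)
  Position 3: 'h' -> consonant (running count: 1)
  Position 4: 'e' -> vowel (running count: 2)
Total vowels: 2

2


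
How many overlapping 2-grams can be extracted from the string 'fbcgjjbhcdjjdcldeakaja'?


String 'fbcgjjbhcdjjdcldeakaja' has length L = 22.
Number of overlapping n-grams = L - n + 1
Substituting: 22 - 2 + 1 = 21

21


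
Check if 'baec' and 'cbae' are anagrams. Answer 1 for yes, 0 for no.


Sort characters of 'baec': 'abce'
Sort characters of 'cbae': 'abce'
Sorted forms match -> they ARE anagrams
Result: 1

1


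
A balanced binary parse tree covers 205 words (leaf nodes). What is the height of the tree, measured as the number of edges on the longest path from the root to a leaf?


In a balanced binary tree with n leaves the deepest leaf is ceil(log2(n)) edges below the root.
log2(205) = 7.6795
ceil(7.6795) = 8
height (edges) = 8

8


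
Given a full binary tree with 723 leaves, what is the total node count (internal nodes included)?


Leaf nodes (terminals): 723
Internal nodes = n - 1 = 723 - 1 = 722
Total = leaves + internal = 723 + 722 = 1445

1445


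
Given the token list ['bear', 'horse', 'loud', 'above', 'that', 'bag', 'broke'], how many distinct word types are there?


Listing all tokens and tracking unique types:
  Token 1: 'bear' -> NEW (unique so far: 1)
  Token 2: 'horse' -> NEW (unique so far: 2)
  Token 3: 'loud' -> NEW (unique so far: 3)
  Token 4: 'above' -> NEW (unique so far: 4)
  Token 5: 'that' -> NEW (unique so far: 5)
  Token 6: 'bag' -> NEW (unique so far: 6)
  Token 7: 'broke' -> NEW (unique so far: 7)
Unique types: ('above', 'bag', 'bear', 'broke', 'horse', 'loud', 'that')
Vocabulary size: 7

7


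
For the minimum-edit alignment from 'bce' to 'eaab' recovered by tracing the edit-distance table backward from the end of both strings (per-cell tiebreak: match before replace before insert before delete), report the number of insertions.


Edit distance = 4. Backtracking from cell (3, 4) with preference match > replace > insert > delete,
then listing the resulting alignment 'bce' -> 'eaab' left to right:
  Step 1: insert 'e' [insertion #1]
  Step 2: replace b->a
  Step 3: replace c->a
  Step 4: replace e->b
Total insertions: 1

1


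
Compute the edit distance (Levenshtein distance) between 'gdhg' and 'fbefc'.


Building DP table for s1='gdhg' (len 4) and s2='fbefc' (len 5):
       f  b  e  f  c
    0  1  2  3  4  5
  g 1  1  2  3  4  5
  d 2  2  2  3  4  5
  h 3  3  3  3  4  5
  g 4  4  4  4  4  5
Edit distance = dp[4][5] = 5

5


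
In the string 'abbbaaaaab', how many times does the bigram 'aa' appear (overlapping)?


Scanning 'abbbaaaaab' for bigram 'aa':
  Position 0: 'ab' -> no
  Position 1: 'bb' -> no
  Position 2: 'bb' -> no
  Position 3: 'ba' -> no
  Position 4: 'aa' -> MATCH
  Position 5: 'aa' -> MATCH
  Position 6: 'aa' -> MATCH
  Position 7: 'aa' -> MATCH
  Position 8: 'ab' -> no
Total matches: 4

4


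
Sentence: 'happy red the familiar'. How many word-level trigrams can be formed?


Word trigrams from [4] words:
  Trigram 1: (happy red the)
  Trigram 2: (red the familiar)
Total word trigrams: 4 - 2 = 2

2


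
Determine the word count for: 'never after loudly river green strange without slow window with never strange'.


Counting words by splitting on spaces:
  Word 1: 'never'
  Word 2: 'after'
  Word 3: 'loudly'
  Word 4: 'river'
  Word 5: 'green'
  Word 6: 'strange'
  Word 7: 'without'
  Word 8: 'slow'
  Word 9: 'window'
  Word 10: 'with'
  Word 11: 'never'
  Word 12: 'strange'
Total words: 12

12


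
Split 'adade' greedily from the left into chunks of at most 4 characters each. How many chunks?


'adade' has 5 characters.
Chunking with max size 4:
  Chunk 1: 'adad' (positions 0-3)
  Chunk 2: 'e' (positions 4-4)
Total chunks: ceil(5 / 4) = 2

2


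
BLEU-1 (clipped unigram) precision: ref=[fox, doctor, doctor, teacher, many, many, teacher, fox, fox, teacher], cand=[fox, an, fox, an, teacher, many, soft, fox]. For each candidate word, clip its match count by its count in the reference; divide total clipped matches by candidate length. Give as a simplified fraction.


Reference word counts: {'doctor': 2, 'fox': 3, 'many': 2, 'teacher': 3}
Checking each candidate word (with clipping):
  'fox' -> in reference (ref count 3, used 1/3) -> match (matches: 1)
  'an' -> not in reference -> no match (matches: 1)
  'fox' -> in reference (ref count 3, used 2/3) -> match (matches: 2)
  'an' -> not in reference -> no match (matches: 2)
  'teacher' -> in reference (ref count 3, used 1/3) -> match (matches: 3)
  'many' -> in reference (ref count 2, used 1/2) -> match (matches: 4)
  'soft' -> not in reference -> no match (matches: 4)
  'fox' -> in reference (ref count 3, used 3/3) -> match (matches: 5)
Clipped matches: 5, Candidate length: 8
Precision = 5/8

5/8


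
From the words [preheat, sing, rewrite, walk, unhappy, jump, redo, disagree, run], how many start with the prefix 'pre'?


Checking each word for prefix 'pre':
  'preheat' -> YES, starts with 'pre' (count: 1)
  'sing' -> no (count: 1)
  'rewrite' -> no (count: 1)
  'walk' -> no (count: 1)
  'unhappy' -> no (count: 1)
  'jump' -> no (count: 1)
  'redo' -> no (count: 1)
  'disagree' -> no (count: 1)
  'run' -> no (count: 1)
Total with prefix 'pre': 1

1


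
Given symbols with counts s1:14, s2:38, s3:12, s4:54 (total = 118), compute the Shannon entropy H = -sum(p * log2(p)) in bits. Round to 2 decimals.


Computing entropy H = -sum(p_i * log2(p_i)):
  s1: p = 14/118 = 0.1186, -p*log2(p) = 0.3649
  s2: p = 38/118 = 0.3220, -p*log2(p) = 0.5264
  s3: p = 12/118 = 0.1017, -p*log2(p) = 0.3354
  s4: p = 54/118 = 0.4576, -p*log2(p) = 0.5161
H = sum of terms = 1.7428
Rounded to 2 decimals: 1.74

1.74


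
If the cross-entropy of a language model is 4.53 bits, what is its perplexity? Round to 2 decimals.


Perplexity formula: PP = 2^H
H = 4.53
PP = 2^4.53
Decompose: 2^4.53 = 2^4 * 2^0.53
2^4 = 16, 2^0.53 ~ 1.4439292
PP ~ 16 * 1.4439292 = 23.1028672
Rounded to 2 decimals: 23.10

23.10


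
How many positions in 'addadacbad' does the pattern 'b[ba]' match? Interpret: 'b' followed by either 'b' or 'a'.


Pattern: b[ba] means 'b' followed by either 'b' or 'a'.
Scanning 'addadacbad' position-by-position:
  Pos 0: window 'ad' -> no
  Pos 1: window 'dd' -> no
  Pos 2: window 'da' -> no
  Pos 3: window 'ad' -> no
  Pos 4: window 'da' -> no
  Pos 5: window 'ac' -> no
  Pos 6: window 'cb' -> no
  Pos 7: window 'ba' -> MATCH
  Pos 8: window 'ad' -> no
  Pos 9: window 'd' -> no
Total matches: 1

1


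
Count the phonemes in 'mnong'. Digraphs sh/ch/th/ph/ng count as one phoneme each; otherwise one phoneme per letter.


Parsing 'mnong' greedily, digraphs first:
  'm' -> consonant phoneme (phonemes so far: 1)
  'n' -> consonant phoneme (phonemes so far: 2)
  'o' -> vowel phoneme (phonemes so far: 3)
  'ng' -> digraph (1 consonant phoneme) (phonemes so far: 4)
Total phonemes: 4

4


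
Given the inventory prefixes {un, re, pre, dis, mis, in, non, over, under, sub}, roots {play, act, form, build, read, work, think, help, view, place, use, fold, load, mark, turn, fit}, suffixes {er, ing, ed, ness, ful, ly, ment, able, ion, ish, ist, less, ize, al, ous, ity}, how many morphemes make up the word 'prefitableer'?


Segmenting 'prefitableer' against the inventory:
  'pre' -> prefix (morpheme 1)
  'fit' -> root (morpheme 2)
  'able' -> suffix (morpheme 3)
  'er' -> suffix (morpheme 4)
Total morphemes: 4

4


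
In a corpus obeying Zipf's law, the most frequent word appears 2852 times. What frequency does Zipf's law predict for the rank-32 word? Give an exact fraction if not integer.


Zipf's law: freq(rank) = f1 / rank
f1 = 2852, rank = 32
freq = 2852 / 32
GCD(2852, 32) = 4
Simplified: 713/8

713/8


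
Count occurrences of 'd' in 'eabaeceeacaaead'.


Scanning 'eabaeceeacaaead' for 'd':
  Position 14: 'd' -> MATCH (count: 1)
Total occurrences of 'd': 1

1


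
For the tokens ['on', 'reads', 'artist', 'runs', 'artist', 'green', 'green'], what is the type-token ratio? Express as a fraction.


Tokens: 7
Unique types: ('artist', 'green', 'on', 'reads', 'runs') = 5
TTR = 5/7
Already in lowest terms.

5/7


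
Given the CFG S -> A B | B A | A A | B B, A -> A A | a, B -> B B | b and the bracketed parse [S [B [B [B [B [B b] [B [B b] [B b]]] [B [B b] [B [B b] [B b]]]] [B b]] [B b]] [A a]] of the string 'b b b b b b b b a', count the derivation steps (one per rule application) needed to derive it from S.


Every bracketed nonterminal node [X ...] in the tree is produced by exactly one rule application.
Reading the tree off as a leftmost derivation:
  Step 1: S  =>  B A   (applied S -> B A)
  Step 2: B A  =>  B B A   (applied B -> B B)
  Step 3: B B A  =>  B B B A   (applied B -> B B)
  Step 4: B B B A  =>  B B B B A   (applied B -> B B)
  Step 5: B B B B A  =>  B B B B B A   (applied B -> B B)
  Step 6: B B B B B A  =>  b B B B B A   (applied B -> b)
  Step 7: b B B B B A  =>  b B B B B B A   (applied B -> B B)
  Step 8: b B B B B B A  =>  b b B B B B A   (applied B -> b)
  Step 9: b b B B B B A  =>  b b b B B B A   (applied B -> b)
  Step 10: b b b B B B A  =>  b b b B B B B A   (applied B -> B B)
  Step 11: b b b B B B B A  =>  b b b b B B B A   (applied B -> b)
  Step 12: b b b b B B B A  =>  b b b b B B B B A   (applied B -> B B)
  Step 13: b b b b B B B B A  =>  b b b b b B B B A   (applied B -> b)
  Step 14: b b b b b B B B A  =>  b b b b b b B B A   (applied B -> b)
  Step 15: b b b b b b B B A  =>  b b b b b b b B A   (applied B -> b)
  Step 16: b b b b b b b B A  =>  b b b b b b b b A   (applied B -> b)
  Step 17: b b b b b b b b A  =>  b b b b b b b b a   (applied A -> a)
Final yield: b b b b b b b b a
Total rewrite steps: 17

17


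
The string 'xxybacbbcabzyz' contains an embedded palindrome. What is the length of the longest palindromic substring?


Scanning 'xxybacbbcabzyz' for palindromic substrings.
Substring at positions 3-10: 'bacbbcab'.
Check: reverse('bacbbcab') = 'bacbbcab' -> palindrome confirmed.
Neighbouring characters ('y' / 'z') break symmetry, so it cannot extend further.
No longer palindromic substring exists; longest length = 8

8


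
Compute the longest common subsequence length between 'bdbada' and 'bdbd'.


DP table for LCS of 'bdbada' and 'bdbd':
       b  d  b  d
    0  0  0  0  0
  b 0  1  1  1  1
  d 0  1  2  2  2
  b 0  1  2  3  3
  a 0  1  2  3  3
  d 0  1  2  3  4
  a 0  1  2  3  4
LCS: 'bdbd'
LCS length = 4

4


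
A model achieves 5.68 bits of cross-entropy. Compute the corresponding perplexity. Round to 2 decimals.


Perplexity formula: PP = 2^H
H = 5.68
PP = 2^5.68
Decompose: 2^5.68 = 2^5 * 2^0.68
2^5 = 32, 2^0.68 ~ 1.6021398
PP ~ 32 * 1.6021398 = 51.2684736
Rounded to 2 decimals: 51.27

51.27


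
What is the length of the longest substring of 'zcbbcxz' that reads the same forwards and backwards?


Scanning 'zcbbcxz' for palindromic substrings.
Substring at positions 1-4: 'cbbc'.
Check: reverse('cbbc') = 'cbbc' -> palindrome confirmed.
Neighbouring characters ('z' / 'x') break symmetry, so it cannot extend further.
No longer palindromic substring exists; longest length = 4

4


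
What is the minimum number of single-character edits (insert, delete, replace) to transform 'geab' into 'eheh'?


Building DP table for s1='geab' (len 4) and s2='eheh' (len 4):
       e  h  e  h
    0  1  2  3  4
  g 1  1  2  3  4
  e 2  1  2  2  3
  a 3  2  2  3  3
  b 4  3  3  3  4
Edit distance = dp[4][4] = 4

4


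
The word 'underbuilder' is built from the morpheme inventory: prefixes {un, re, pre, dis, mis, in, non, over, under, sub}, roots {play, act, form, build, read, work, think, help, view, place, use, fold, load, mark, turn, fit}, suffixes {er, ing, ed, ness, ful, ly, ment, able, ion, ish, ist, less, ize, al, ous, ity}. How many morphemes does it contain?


Segmenting 'underbuilder' against the inventory:
  'under' -> prefix (morpheme 1)
  'build' -> root (morpheme 2)
  'er' -> suffix (morpheme 3)
Total morphemes: 3

3


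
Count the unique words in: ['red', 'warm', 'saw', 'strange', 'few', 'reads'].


Listing all tokens and tracking unique types:
  Token 1: 'red' -> NEW (unique so far: 1)
  Token 2: 'warm' -> NEW (unique so far: 2)
  Token 3: 'saw' -> NEW (unique so far: 3)
  Token 4: 'strange' -> NEW (unique so far: 4)
  Token 5: 'few' -> NEW (unique so far: 5)
  Token 6: 'reads' -> NEW (unique so far: 6)
Unique types: ('few', 'reads', 'red', 'saw', 'strange', 'warm')
Vocabulary size: 6

6


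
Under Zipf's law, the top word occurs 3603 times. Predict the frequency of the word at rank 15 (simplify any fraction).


Zipf's law: freq(rank) = f1 / rank
f1 = 3603, rank = 15
freq = 3603 / 15
GCD(3603, 15) = 3
Simplified: 1201/5

1201/5


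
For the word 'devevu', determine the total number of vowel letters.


Scanning each character of 'devevu':
  Position 1: 'd' -> consonant (running count: 0)
  Position 2: 'e' -> vowel (running count: 1)
  Position 3: 'v' -> consonant (running count: 1)
  Position 4: 'e' -> vowel (running count: 2)
  Position 5: 'v' -> consonant (running count: 2)
  Position 6: 'u' -> vowel (running count: 3)
Total vowels: 3

3


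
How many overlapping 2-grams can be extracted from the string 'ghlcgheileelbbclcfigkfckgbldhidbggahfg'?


String 'ghlcgheileelbbclcfigkfckgbldhidbggahfg' has length L = 38.
Number of overlapping n-grams = L - n + 1
Substituting: 38 - 2 + 1 = 37

37


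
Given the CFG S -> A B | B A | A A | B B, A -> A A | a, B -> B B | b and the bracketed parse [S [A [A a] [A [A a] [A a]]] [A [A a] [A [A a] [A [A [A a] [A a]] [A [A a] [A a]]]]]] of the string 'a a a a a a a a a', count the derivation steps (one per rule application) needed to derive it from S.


Every bracketed nonterminal node [X ...] in the tree is produced by exactly one rule application.
Reading the tree off as a leftmost derivation:
  Step 1: S  =>  A A   (applied S -> A A)
  Step 2: A A  =>  A A A   (applied A -> A A)
  Step 3: A A A  =>  a A A   (applied A -> a)
  Step 4: a A A  =>  a A A A   (applied A -> A A)
  Step 5: a A A A  =>  a a A A   (applied A -> a)
  Step 6: a a A A  =>  a a a A   (applied A -> a)
  Step 7: a a a A  =>  a a a A A   (applied A -> A A)
  Step 8: a a a A A  =>  a a a a A   (applied A -> a)
  Step 9: a a a a A  =>  a a a a A A   (applied A -> A A)
  Step 10: a a a a A A  =>  a a a a a A   (applied A -> a)
  Step 11: a a a a a A  =>  a a a a a A A   (applied A -> A A)
  Step 12: a a a a a A A  =>  a a a a a A A A   (applied A -> A A)
  Step 13: a a a a a A A A  =>  a a a a a a A A   (applied A -> a)
  Step 14: a a a a a a A A  =>  a a a a a a a A   (applied A -> a)
  Step 15: a a a a a a a A  =>  a a a a a a a A A   (applied A -> A A)
  Step 16: a a a a a a a A A  =>  a a a a a a a a A   (applied A -> a)
  Step 17: a a a a a a a a A  =>  a a a a a a a a a   (applied A -> a)
Final yield: a a a a a a a a a
Total rewrite steps: 17

17


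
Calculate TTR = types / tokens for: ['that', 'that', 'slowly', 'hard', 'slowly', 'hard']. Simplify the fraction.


Tokens: 6
Unique types: ('hard', 'slowly', 'that') = 3
TTR = 3/6
Simplify: divide both by 3 -> 1/2
TTR = 1/2

1/2


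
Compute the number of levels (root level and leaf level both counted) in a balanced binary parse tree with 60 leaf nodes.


In a balanced binary tree with n leaves the deepest leaf is ceil(log2(n)) edges below the root,
so counting node levels inclusive of root and leaves gives ceil(log2(n)) + 1 levels.
log2(60) = 5.9069
ceil(5.9069) = 6
levels = 6 + 1 = 7

7


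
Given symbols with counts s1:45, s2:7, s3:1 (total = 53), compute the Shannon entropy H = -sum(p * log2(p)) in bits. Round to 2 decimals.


Computing entropy H = -sum(p_i * log2(p_i)):
  s1: p = 45/53 = 0.8491, -p*log2(p) = 0.2004
  s2: p = 7/53 = 0.1321, -p*log2(p) = 0.3857
  s3: p = 1/53 = 0.0189, -p*log2(p) = 0.1081
H = sum of terms = 0.6942
Rounded to 2 decimals: 0.69

0.69


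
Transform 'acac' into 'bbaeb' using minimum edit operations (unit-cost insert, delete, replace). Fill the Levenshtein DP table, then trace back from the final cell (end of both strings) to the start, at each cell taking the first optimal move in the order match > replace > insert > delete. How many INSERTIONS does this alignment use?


Edit distance = 4. Backtracking from cell (4, 5) with preference match > replace > insert > delete,
then listing the resulting alignment 'acac' -> 'bbaeb' left to right:
  Step 1: replace a->b
  Step 2: replace c->b
  Step 3: keep 'a'
  Step 4: insert 'e' [insertion #1]
  Step 5: replace c->b
Total insertions: 1

1


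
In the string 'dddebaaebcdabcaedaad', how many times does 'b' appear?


Scanning 'dddebaaebcdabcaedaad' for 'b':
  Position 4: 'b' -> MATCH (count: 1)
  Position 8: 'b' -> MATCH (count: 2)
  Position 12: 'b' -> MATCH (count: 3)
Total occurrences of 'b': 3

3


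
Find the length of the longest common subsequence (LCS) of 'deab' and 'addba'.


DP table for LCS of 'deab' and 'addba':
       a  d  d  b  a
    0  0  0  0  0  0
  d 0  0  1  1  1  1
  e 0  0  1  1  1  1
  a 0  1  1  1  1  2
  b 0  1  1  1  2  2
LCS: 'da'
LCS length = 2

2


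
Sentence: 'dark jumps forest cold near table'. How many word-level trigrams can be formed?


Word trigrams from [6] words:
  Trigram 1: (dark jumps forest)
  Trigram 2: (jumps forest cold)
  Trigram 3: (forest cold near)
  Trigram 4: (cold near table)
Total word trigrams: 6 - 2 = 4

4


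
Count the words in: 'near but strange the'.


Counting words by splitting on spaces:
  Word 1: 'near'
  Word 2: 'but'
  Word 3: 'strange'
  Word 4: 'the'
Total words: 4

4


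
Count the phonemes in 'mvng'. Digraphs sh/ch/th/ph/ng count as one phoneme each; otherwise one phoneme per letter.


Parsing 'mvng' greedily, digraphs first:
  'm' -> consonant phoneme (phonemes so far: 1)
  'v' -> consonant phoneme (phonemes so far: 2)
  'ng' -> digraph (1 consonant phoneme) (phonemes so far: 3)
Total phonemes: 3

3


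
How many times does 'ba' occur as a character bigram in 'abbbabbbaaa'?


Scanning 'abbbabbbaaa' for bigram 'ba':
  Position 0: 'ab' -> no
  Position 1: 'bb' -> no
  Position 2: 'bb' -> no
  Position 3: 'ba' -> MATCH
  Position 4: 'ab' -> no
  Position 5: 'bb' -> no
  Position 6: 'bb' -> no
  Position 7: 'ba' -> MATCH
  Position 8: 'aa' -> no
  Position 9: 'aa' -> no
Total matches: 2

2


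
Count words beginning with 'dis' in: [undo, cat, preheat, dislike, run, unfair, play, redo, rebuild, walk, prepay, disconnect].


Checking each word for prefix 'dis':
  'undo' -> no (count: 0)
  'cat' -> no (count: 0)
  'preheat' -> no (count: 0)
  'dislike' -> YES, starts with 'dis' (count: 1)
  'run' -> no (count: 1)
  'unfair' -> no (count: 1)
  'play' -> no (count: 1)
  'redo' -> no (count: 1)
  'rebuild' -> no (count: 1)
  'walk' -> no (count: 1)
  'prepay' -> no (count: 1)
  'disconnect' -> YES, starts with 'dis' (count: 2)
Total with prefix 'dis': 2

2


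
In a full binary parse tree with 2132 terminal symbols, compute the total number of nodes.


Leaf nodes (terminals): 2132
Internal nodes = n - 1 = 2132 - 1 = 2131
Total = leaves + internal = 2132 + 2131 = 4263

4263


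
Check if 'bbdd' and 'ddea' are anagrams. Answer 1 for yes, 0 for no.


Sort characters of 'bbdd': 'bbdd'
Sort characters of 'ddea': 'adde'
Sorted forms differ -> they are NOT anagrams
Result: 0

0


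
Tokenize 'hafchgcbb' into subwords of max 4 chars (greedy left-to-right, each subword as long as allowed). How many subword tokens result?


'hafchgcbb' has 9 characters.
Chunking with max size 4:
  Chunk 1: 'hafc' (positions 0-3)
  Chunk 2: 'hgcb' (positions 4-7)
  Chunk 3: 'b' (positions 8-8)
Total chunks: ceil(9 / 4) = 3

3


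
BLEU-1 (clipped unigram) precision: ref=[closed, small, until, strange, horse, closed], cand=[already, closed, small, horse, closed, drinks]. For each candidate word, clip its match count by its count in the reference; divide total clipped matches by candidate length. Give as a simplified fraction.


Reference word counts: {'closed': 2, 'horse': 1, 'small': 1, 'strange': 1, 'until': 1}
Checking each candidate word (with clipping):
  'already' -> not in reference -> no match (matches: 0)
  'closed' -> in reference (ref count 2, used 1/2) -> match (matches: 1)
  'small' -> in reference (ref count 1, used 1/1) -> match (matches: 2)
  'horse' -> in reference (ref count 1, used 1/1) -> match (matches: 3)
  'closed' -> in reference (ref count 2, used 2/2) -> match (matches: 4)
  'drinks' -> not in reference -> no match (matches: 4)
Clipped matches: 4, Candidate length: 6
Precision = 4/6 = 2/3

2/3


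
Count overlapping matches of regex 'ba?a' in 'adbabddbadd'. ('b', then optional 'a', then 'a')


Pattern: ba?a means 'b', then optional 'a', then 'a'.
Scanning 'adbabddbadd' position-by-position:
  Pos 0: window 'adb' -> no
  Pos 1: window 'dba' -> no
  Pos 2: window 'bab' -> MATCH
  Pos 3: window 'abd' -> no
  Pos 4: window 'bdd' -> no
  Pos 5: window 'ddb' -> no
  Pos 6: window 'dba' -> no
  Pos 7: window 'bad' -> MATCH
  Pos 8: window 'add' -> no
  Pos 9: window 'dd' -> no
  Pos 10: window 'd' -> no
Total matches: 2

2


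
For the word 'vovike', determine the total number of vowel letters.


Scanning each character of 'vovike':
  Position 1: 'v' -> consonant (running count: 0)
  Position 2: 'o' -> vowel (running count: 1)
  Position 3: 'v' -> consonant (running count: 1)
  Position 4: 'i' -> vowel (running count: 2)
  Position 5: 'k' -> consonant (running count: 2)
  Position 6: 'e' -> vowel (running count: 3)
Total vowels: 3

3


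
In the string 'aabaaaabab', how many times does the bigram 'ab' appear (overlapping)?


Scanning 'aabaaaabab' for bigram 'ab':
  Position 0: 'aa' -> no
  Position 1: 'ab' -> MATCH
  Position 2: 'ba' -> no
  Position 3: 'aa' -> no
  Position 4: 'aa' -> no
  Position 5: 'aa' -> no
  Position 6: 'ab' -> MATCH
  Position 7: 'ba' -> no
  Position 8: 'ab' -> MATCH
Total matches: 3

3


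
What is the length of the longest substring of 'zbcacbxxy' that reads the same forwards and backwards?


Scanning 'zbcacbxxy' for palindromic substrings.
Substring at positions 1-5: 'bcacb'.
Check: reverse('bcacb') = 'bcacb' -> palindrome confirmed.
Neighbouring characters ('z' / 'x') break symmetry, so it cannot extend further.
No longer palindromic substring exists; longest length = 5

5


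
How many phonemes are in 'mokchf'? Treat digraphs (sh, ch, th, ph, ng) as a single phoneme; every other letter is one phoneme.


Parsing 'mokchf' greedily, digraphs first:
  'm' -> consonant phoneme (phonemes so far: 1)
  'o' -> vowel phoneme (phonemes so far: 2)
  'k' -> consonant phoneme (phonemes so far: 3)
  'ch' -> digraph (1 consonant phoneme) (phonemes so far: 4)
  'f' -> consonant phoneme (phonemes so far: 5)
Total phonemes: 5

5


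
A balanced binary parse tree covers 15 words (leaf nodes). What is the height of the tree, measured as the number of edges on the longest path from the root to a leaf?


In a balanced binary tree with n leaves the deepest leaf is ceil(log2(n)) edges below the root.
log2(15) = 3.9069
ceil(3.9069) = 4
height (edges) = 4

4


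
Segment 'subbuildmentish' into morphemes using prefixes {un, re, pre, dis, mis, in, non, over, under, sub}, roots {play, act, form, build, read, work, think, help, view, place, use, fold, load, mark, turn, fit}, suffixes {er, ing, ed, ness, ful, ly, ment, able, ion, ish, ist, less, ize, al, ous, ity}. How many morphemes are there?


Segmenting 'subbuildmentish' against the inventory:
  'sub' -> prefix (morpheme 1)
  'build' -> root (morpheme 2)
  'ment' -> suffix (morpheme 3)
  'ish' -> suffix (morpheme 4)
Total morphemes: 4

4


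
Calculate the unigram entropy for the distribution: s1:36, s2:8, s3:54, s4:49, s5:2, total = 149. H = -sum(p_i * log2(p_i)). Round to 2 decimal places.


Computing entropy H = -sum(p_i * log2(p_i)):
  s1: p = 36/149 = 0.2416, -p*log2(p) = 0.4951
  s2: p = 8/149 = 0.0537, -p*log2(p) = 0.2265
  s3: p = 54/149 = 0.3624, -p*log2(p) = 0.5307
  s4: p = 49/149 = 0.3289, -p*log2(p) = 0.5276
  s5: p = 2/149 = 0.0134, -p*log2(p) = 0.0835
H = sum of terms = 1.8634
Rounded to 2 decimals: 1.86

1.86


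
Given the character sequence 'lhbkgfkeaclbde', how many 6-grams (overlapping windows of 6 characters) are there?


String 'lhbkgfkeaclbde' has length L = 14.
Number of overlapping n-grams = L - n + 1
Substituting: 14 - 6 + 1 = 9

9


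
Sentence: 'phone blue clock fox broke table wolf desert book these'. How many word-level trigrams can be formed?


Word trigrams from [10] words:
  Trigram 1: (phone blue clock)
  Trigram 2: (blue clock fox)
  Trigram 3: (clock fox broke)
  Trigram 4: (fox broke table)
  Trigram 5: (broke table wolf)
  Trigram 6: (table wolf desert)
  Trigram 7: (wolf desert book)
  Trigram 8: (desert book these)
Total word trigrams: 10 - 2 = 8

8


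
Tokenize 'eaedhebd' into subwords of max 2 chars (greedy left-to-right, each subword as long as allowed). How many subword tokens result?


'eaedhebd' has 8 characters.
Chunking with max size 2:
  Chunk 1: 'ea' (positions 0-1)
  Chunk 2: 'ed' (positions 2-3)
  Chunk 3: 'he' (positions 4-5)
  Chunk 4: 'bd' (positions 6-7)
Total chunks: ceil(8 / 2) = 4

4


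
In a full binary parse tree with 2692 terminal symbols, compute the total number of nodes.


Leaf nodes (terminals): 2692
Internal nodes = n - 1 = 2692 - 1 = 2691
Total = leaves + internal = 2692 + 2691 = 5383

5383


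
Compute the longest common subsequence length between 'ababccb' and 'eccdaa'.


DP table for LCS of 'ababccb' and 'eccdaa':
       e  c  c  d  a  a
    0  0  0  0  0  0  0
  a 0  0  0  0  0  1  1
  b 0  0  0  0  0  1  1
  a 0  0  0  0  0  1  2
  b 0  0  0  0  0  1  2
  c 0  0  1  1  1  1  2
  c 0  0  1  2  2  2  2
  b 0  0  1  2  2  2  2
LCS: 'aa'
LCS length = 2

2


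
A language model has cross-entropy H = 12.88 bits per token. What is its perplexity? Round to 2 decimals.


Perplexity formula: PP = 2^H
H = 12.88
PP = 2^12.88
Decompose: 2^12.88 = 2^12 * 2^0.88
2^12 = 4096, 2^0.88 ~ 1.8403753
PP ~ 4096 * 1.8403753 = 7538.1772288
Rounded to 2 decimals: 7538.18

7538.18


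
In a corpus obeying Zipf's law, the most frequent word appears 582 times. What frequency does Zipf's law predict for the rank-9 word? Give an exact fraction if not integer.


Zipf's law: freq(rank) = f1 / rank
f1 = 582, rank = 9
freq = 582 / 9
GCD(582, 9) = 3
Simplified: 194/3

194/3


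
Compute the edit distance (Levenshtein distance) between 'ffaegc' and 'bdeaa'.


Building DP table for s1='ffaegc' (len 6) and s2='bdeaa' (len 5):
       b  d  e  a  a
    0  1  2  3  4  5
  f 1  1  2  3  4  5
  f 2  2  2  3  4  5
  a 3  3  3  3  3  4
  e 4  4  4  3  4  4
  g 5  5  5  4  4  5
  c 6  6  6  5  5  5
Edit distance = dp[6][5] = 5

5


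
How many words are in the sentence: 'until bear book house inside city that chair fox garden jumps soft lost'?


Counting words by splitting on spaces:
  Word 1: 'until'
  Word 2: 'bear'
  Word 3: 'book'
  Word 4: 'house'
  Word 5: 'inside'
  Word 6: 'city'
  Word 7: 'that'
  Word 8: 'chair'
  Word 9: 'fox'
  Word 10: 'garden'
  Word 11: 'jumps'
  Word 12: 'soft'
  Word 13: 'lost'
Total words: 13

13


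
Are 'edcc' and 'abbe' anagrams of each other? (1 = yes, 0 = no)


Sort characters of 'edcc': 'ccde'
Sort characters of 'abbe': 'abbe'
Sorted forms differ -> they are NOT anagrams
Result: 0

0


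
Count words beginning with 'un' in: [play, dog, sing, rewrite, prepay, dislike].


Checking each word for prefix 'un':
  'play' -> no (count: 0)
  'dog' -> no (count: 0)
  'sing' -> no (count: 0)
  'rewrite' -> no (count: 0)
  'prepay' -> no (count: 0)
  'dislike' -> no (count: 0)
Total with prefix 'un': 0

0


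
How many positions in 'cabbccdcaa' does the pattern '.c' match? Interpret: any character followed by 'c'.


Pattern: .c means any character followed by 'c'.
Scanning 'cabbccdcaa' position-by-position:
  Pos 0: window 'ca' -> no
  Pos 1: window 'ab' -> no
  Pos 2: window 'bb' -> no
  Pos 3: window 'bc' -> MATCH
  Pos 4: window 'cc' -> MATCH
  Pos 5: window 'cd' -> no
  Pos 6: window 'dc' -> MATCH
  Pos 7: window 'ca' -> no
  Pos 8: window 'aa' -> no
  Pos 9: window 'a' -> no
Total matches: 3

3


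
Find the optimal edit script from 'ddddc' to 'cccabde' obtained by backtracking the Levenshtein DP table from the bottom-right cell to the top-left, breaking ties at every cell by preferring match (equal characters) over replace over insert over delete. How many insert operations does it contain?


Edit distance = 6. Backtracking from cell (5, 7) with preference match > replace > insert > delete,
then listing the resulting alignment 'ddddc' -> 'cccabde' left to right:
  Step 1: insert 'c' [insertion #1]
  Step 2: insert 'c' [insertion #2]
  Step 3: replace d->c
  Step 4: replace d->a
  Step 5: replace d->b
  Step 6: keep 'd'
  Step 7: replace c->e
Total insertions: 2

2


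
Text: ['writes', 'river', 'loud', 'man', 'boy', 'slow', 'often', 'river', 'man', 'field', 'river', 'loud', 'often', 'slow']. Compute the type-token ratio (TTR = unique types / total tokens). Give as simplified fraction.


Tokens: 14
Unique types: ('boy', 'field', 'loud', 'man', 'often', 'river', 'slow', 'writes') = 8
TTR = 8/14
Simplify: divide both by 2 -> 4/7
TTR = 4/7

4/7


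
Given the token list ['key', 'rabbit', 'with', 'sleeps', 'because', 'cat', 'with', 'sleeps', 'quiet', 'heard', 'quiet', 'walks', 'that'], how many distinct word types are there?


Listing all tokens and tracking unique types:
  Token 1: 'key' -> NEW (unique so far: 1)
  Token 2: 'rabbit' -> NEW (unique so far: 2)
  Token 3: 'with' -> NEW (unique so far: 3)
  Token 4: 'sleeps' -> NEW (unique so far: 4)
  Token 5: 'because' -> NEW (unique so far: 5)
  Token 6: 'cat' -> NEW (unique so far: 6)
  Token 7: 'with' -> duplicate (unique so far: 6)
  Token 8: 'sleeps' -> duplicate (unique so far: 6)
  Token 9: 'quiet' -> NEW (unique so far: 7)
  Token 10: 'heard' -> NEW (unique so far: 8)
  Token 11: 'quiet' -> duplicate (unique so far: 8)
  Token 12: 'walks' -> NEW (unique so far: 9)
  Token 13: 'that' -> NEW (unique so far: 10)
Unique types: ('because', 'cat', 'heard', 'key', 'quiet', 'rabbit', 'sleeps', 'that', 'walks', 'with')
Vocabulary size: 10

10


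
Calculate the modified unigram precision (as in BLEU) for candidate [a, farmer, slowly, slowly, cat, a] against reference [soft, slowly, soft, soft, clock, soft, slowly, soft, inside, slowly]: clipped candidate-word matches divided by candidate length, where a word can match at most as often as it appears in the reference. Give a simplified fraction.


Reference word counts: {'clock': 1, 'inside': 1, 'slowly': 3, 'soft': 5}
Checking each candidate word (with clipping):
  'a' -> not in reference -> no match (matches: 0)
  'farmer' -> not in reference -> no match (matches: 0)
  'slowly' -> in reference (ref count 3, used 1/3) -> match (matches: 1)
  'slowly' -> in reference (ref count 3, used 2/3) -> match (matches: 2)
  'cat' -> not in reference -> no match (matches: 2)
  'a' -> not in reference -> no match (matches: 2)
Clipped matches: 2, Candidate length: 6
Precision = 2/6 = 1/3

1/3


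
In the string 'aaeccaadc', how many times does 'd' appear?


Scanning 'aaeccaadc' for 'd':
  Position 7: 'd' -> MATCH (count: 1)
Total occurrences of 'd': 1

1


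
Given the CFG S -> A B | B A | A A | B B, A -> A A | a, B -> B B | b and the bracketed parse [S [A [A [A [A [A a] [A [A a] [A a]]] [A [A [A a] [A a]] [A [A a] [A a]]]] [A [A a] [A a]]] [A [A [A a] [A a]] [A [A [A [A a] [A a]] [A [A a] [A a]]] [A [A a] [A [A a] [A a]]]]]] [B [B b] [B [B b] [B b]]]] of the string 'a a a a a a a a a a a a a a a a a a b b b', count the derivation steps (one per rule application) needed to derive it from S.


Every bracketed nonterminal node [X ...] in the tree is produced by exactly one rule application.
Reading the tree off as a leftmost derivation:
  Step 1: S  =>  A B   (applied S -> A B)
  Step 2: A B  =>  A A B   (applied A -> A A)
  Step 3: A A B  =>  A A A B   (applied A -> A A)
  Step 4: A A A B  =>  A A A A B   (applied A -> A A)
  Step 5: A A A A B  =>  A A A A A B   (applied A -> A A)
  Step 6: A A A A A B  =>  a A A A A B   (applied A -> a)
  Step 7: a A A A A B  =>  a A A A A A B   (applied A -> A A)
  Step 8: a A A A A A B  =>  a a A A A A B   (applied A -> a)
  Step 9: a a A A A A B  =>  a a a A A A B   (applied A -> a)
  Step 10: a a a A A A B  =>  a a a A A A A B   (applied A -> A A)
  Step 11: a a a A A A A B  =>  a a a A A A A A B   (applied A -> A A)
  Step 12: a a a A A A A A B  =>  a a a a A A A A B   (applied A -> a)
  Step 13: a a a a A A A A B  =>  a a a a a A A A B   (applied A -> a)
  Step 14: a a a a a A A A B  =>  a a a a a A A A A B   (applied A -> A A)
  Step 15: a a a a a A A A A B  =>  a a a a a a A A A B   (applied A -> a)
  Step 16: a a a a a a A A A B  =>  a a a a a a a A A B   (applied A -> a)
  Step 17: a a a a a a a A A B  =>  a a a a a a a A A A B   (applied A -> A A)
  Step 18: a a a a a a a A A A B  =>  a a a a a a a a A A B   (applied A -> a)
  Step 19: a a a a a a a a A A B  =>  a a a a a a a a a A B   (applied A -> a)
  Step 20: a a a a a a a a a A B  =>  a a a a a a a a a A A B   (applied A -> A A)
  Step 21: a a a a a a a a a A A B  =>  a a a a a a a a a A A A B   (applied A -> A A)
  Step 22: a a a a a a a a a A A A B  =>  a a a a a a a a a a A A B   (applied A -> a)
  Step 23: a a a a a a a a a a A A B  =>  a a a a a a a a a a a A B   (applied A -> a)
  Step 24: a a a a a a a a a a a A B  =>  a a a a a a a a a a a A A B   (applied A -> A A)
  Step 25: a a a a a a a a a a a A A B  =>  a a a a a a a a a a a A A A B   (applied A -> A A)
  Step 26: a a a a a a a a a a a A A A B  =>  a a a a a a a a a a a A A A A B   (applied A -> A A)
  Step 27: a a a a a a a a a a a A A A A B  =>  a a a a a a a a a a a a A A A B   (applied A -> a)
  Step 28: a a a a a a a a a a a a A A A B  =>  a a a a a a a a a a a a a A A B   (applied A -> a)
  Step 29: a a a a a a a a a a a a a A A B  =>  a a a a a a a a a a a a a A A A B   (applied A -> A A)
  Step 30: a a a a a a a a a a a a a A A A B  =>  a a a a a a a a a a a a a a A A B   (applied A -> a)
  Step 31: a a a a a a a a a a a a a a A A B  =>  a a a a a a a a a a a a a a a A B   (applied A -> a)
  Step 32: a a a a a a a a a a a a a a a A B  =>  a a a a a a a a a a a a a a a A A B   (applied A -> A A)
  Step 33: a a a a a a a a a a a a a a a A A B  =>  a a a a a a a a a a a a a a a a A B   (applied A -> a)
  Step 34: a a a a a a a a a a a a a a a a A B  =>  a a a a a a a a a a a a a a a a A A B   (applied A -> A A)
  Step 35: a a a a a a a a a a a a a a a a A A B  =>  a a a a a a a a a a a a a a a a a A B   (applied A -> a)
  Step 36: a a a a a a a a a a a a a a a a a A B  =>  a a a a a a a a a a a a a a a a a a B   (applied A -> a)
  Step 37: a a a a a a a a a a a a a a a a a a B  =>  a a a a a a a a a a a a a a a a a a B B   (applied B -> B B)
  Step 38: a a a a a a a a a a a a a a a a a a B B  =>  a a a a a a a a a a a a a a a a a a b B   (applied B -> b)
  Step 39: a a a a a a a a a a a a a a a a a a b B  =>  a a a a a a a a a a a a a a a a a a b B B   (applied B -> B B)
  Step 40: a a a a a a a a a a a a a a a a a a b B B  =>  a a a a a a a a a a a a a a a a a a b b B   (applied B -> b)
  Step 41: a a a a a a a a a a a a a a a a a a b b B  =>  a a a a a a a a a a a a a a a a a a b b b   (applied B -> b)
Final yield: a a a a a a a a a a a a a a a a a a b b b
Total rewrite steps: 41

41


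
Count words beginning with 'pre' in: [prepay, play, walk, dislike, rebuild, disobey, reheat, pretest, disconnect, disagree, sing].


Checking each word for prefix 'pre':
  'prepay' -> YES, starts with 'pre' (count: 1)
  'play' -> no (count: 1)
  'walk' -> no (count: 1)
  'dislike' -> no (count: 1)
  'rebuild' -> no (count: 1)
  'disobey' -> no (count: 1)
  'reheat' -> no (count: 1)
  'pretest' -> YES, starts with 'pre' (count: 2)
  'disconnect' -> no (count: 2)
  'disagree' -> no (count: 2)
  'sing' -> no (count: 2)
Total with prefix 'pre': 2

2


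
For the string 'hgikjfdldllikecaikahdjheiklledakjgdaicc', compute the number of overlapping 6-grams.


String 'hgikjfdldllikecaikahdjheiklledakjgdaicc' has length L = 39.
Number of overlapping n-grams = L - n + 1
Substituting: 39 - 6 + 1 = 34

34


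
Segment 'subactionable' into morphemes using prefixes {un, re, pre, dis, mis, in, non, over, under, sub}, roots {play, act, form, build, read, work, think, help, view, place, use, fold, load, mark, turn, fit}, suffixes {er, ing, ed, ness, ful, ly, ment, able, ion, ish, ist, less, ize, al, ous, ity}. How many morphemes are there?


Segmenting 'subactionable' against the inventory:
  'sub' -> prefix (morpheme 1)
  'act' -> root (morpheme 2)
  'ion' -> suffix (morpheme 3)
  'able' -> suffix (morpheme 4)
Total morphemes: 4

4


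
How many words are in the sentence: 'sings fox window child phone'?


Counting words by splitting on spaces:
  Word 1: 'sings'
  Word 2: 'fox'
  Word 3: 'window'
  Word 4: 'child'
  Word 5: 'phone'
Total words: 5

5


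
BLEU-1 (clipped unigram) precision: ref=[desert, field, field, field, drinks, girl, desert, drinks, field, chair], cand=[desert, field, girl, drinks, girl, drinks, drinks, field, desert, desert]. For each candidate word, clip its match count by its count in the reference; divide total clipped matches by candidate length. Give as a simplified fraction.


Reference word counts: {'chair': 1, 'desert': 2, 'drinks': 2, 'field': 4, 'girl': 1}
Checking each candidate word (with clipping):
  'desert' -> in reference (ref count 2, used 1/2) -> match (matches: 1)
  'field' -> in reference (ref count 4, used 1/4) -> match (matches: 2)
  'girl' -> in reference (ref count 1, used 1/1) -> match (matches: 3)
  'drinks' -> in reference (ref count 2, used 1/2) -> match (matches: 4)
  'girl' -> ref count 1 already used up (1/1) -> clipped, no match (matches: 4)
  'drinks' -> in reference (ref count 2, used 2/2) -> match (matches: 5)
  'drinks' -> ref count 2 already used up (2/2) -> clipped, no match (matches: 5)
  'field' -> in reference (ref count 4, used 2/4) -> match (matches: 6)
  'desert' -> in reference (ref count 2, used 2/2) -> match (matches: 7)
  'desert' -> ref count 2 already used up (2/2) -> clipped, no match (matches: 7)
Clipped matches: 7, Candidate length: 10
Precision = 7/10

7/10


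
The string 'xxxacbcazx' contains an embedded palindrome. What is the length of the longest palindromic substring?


Scanning 'xxxacbcazx' for palindromic substrings.
Substring at positions 3-7: 'acbca'.
Check: reverse('acbca') = 'acbca' -> palindrome confirmed.
Neighbouring characters ('x' / 'z') break symmetry, so it cannot extend further.
No longer palindromic substring exists; longest length = 5

5


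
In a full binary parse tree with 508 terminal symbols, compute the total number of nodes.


Leaf nodes (terminals): 508
Internal nodes = n - 1 = 508 - 1 = 507
Total = leaves + internal = 508 + 507 = 1015

1015


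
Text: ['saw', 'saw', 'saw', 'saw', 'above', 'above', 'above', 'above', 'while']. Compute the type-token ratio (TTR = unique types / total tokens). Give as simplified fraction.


Tokens: 9
Unique types: ('above', 'saw', 'while') = 3
TTR = 3/9
Simplify: divide both by 3 -> 1/3
TTR = 1/3

1/3


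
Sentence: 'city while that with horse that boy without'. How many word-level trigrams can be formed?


Word trigrams from [8] words:
  Trigram 1: (city while that)
  Trigram 2: (while that with)
  Trigram 3: (that with horse)
  Trigram 4: (with horse that)
  Trigram 5: (horse that boy)
  Trigram 6: (that boy without)
Total word trigrams: 8 - 2 = 6

6


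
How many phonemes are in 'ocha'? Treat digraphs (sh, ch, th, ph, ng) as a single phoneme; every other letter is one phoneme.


Parsing 'ocha' greedily, digraphs first:
  'o' -> vowel phoneme (phonemes so far: 1)
  'ch' -> digraph (1 consonant phoneme) (phonemes so far: 2)
  'a' -> vowel phoneme (phonemes so far: 3)
Total phonemes: 3

3
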